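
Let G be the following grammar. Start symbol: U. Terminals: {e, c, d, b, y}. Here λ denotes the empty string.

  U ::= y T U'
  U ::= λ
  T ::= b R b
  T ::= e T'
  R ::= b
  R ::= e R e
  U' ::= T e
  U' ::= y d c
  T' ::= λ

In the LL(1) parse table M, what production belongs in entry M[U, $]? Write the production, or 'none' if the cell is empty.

FIRST(U) = {λ, y}
FIRST(T) = {b, e}
FIRST(R) = {b, e}
FIRST(T') = {λ}
FIRST(U') = {b, e, y}  (via T e)
FOLLOW(U) includes $ since U is the start symbol.
FOLLOW(U): U appears on no right-hand side. Thus FOLLOW(U) = {$}.
For U ::= y T U': FIRST(y T U') = {y}, so it goes in M[U, t] for t ∈ {y}.
For U ::= λ: FIRST(λ) = {λ}, so it goes in M[U, t] for t ∈ {}; since λ ∈ FIRST, also for every t ∈ FOLLOW(U) = {$}.

U ::= λ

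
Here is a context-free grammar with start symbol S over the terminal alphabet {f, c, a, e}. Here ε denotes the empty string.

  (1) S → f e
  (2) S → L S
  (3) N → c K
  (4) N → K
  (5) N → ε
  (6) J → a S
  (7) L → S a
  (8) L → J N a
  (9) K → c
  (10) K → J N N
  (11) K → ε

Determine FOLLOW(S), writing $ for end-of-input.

{$, a, c}

FIRST(J): from J→a S we get {a}. So FIRST(J) = {a}.
FIRST(K): from K→c we get {c}; from K→J N N we get {a}; from K→ε we get {ε}. So FIRST(K) = {ε, a, c}.
FIRST(N): from N→c K we get {c}; from N→K we get {ε, a, c}; from N→ε we get {ε}. So FIRST(N) = {ε, a, c}.
FIRST(S): from S→f e we get {f}; from S→L S we get {a, f}. So FIRST(S) = {a, f}.
FIRST(L): from L→S a we get {a, f}; from L→J N a we get {a}. So FIRST(L) = {a, f}.
FOLLOW(S) includes $ since S is the start symbol.
FOLLOW(L): in S→L S, L is followed by S with FIRST {a, f}. Thus FOLLOW(L) = {a, f}.
FOLLOW(S): in S→L S, the suffix after S is empty (adds nothing new); in J→a S, the suffix after S is empty, so FOLLOW(S) ⊇ FOLLOW(J) = {a, c}; in L→S a, S is followed by a with FIRST {a}. Thus FOLLOW(S) = {$, a, c}.
FOLLOW(N): in L→J N a, N is followed by a with FIRST {a}; in K→J N N (occurrence 1), N is followed by N with FIRST {ε, a, c}; in K→J N N (occurrence 1), the suffix after N is nullable, so FOLLOW(N) ⊇ FOLLOW(K) = {a, c}; in K→J N N (occurrence 2), the suffix after N is empty, so FOLLOW(N) ⊇ FOLLOW(K) = {a, c}. Thus FOLLOW(N) = {a, c}.
FOLLOW(K): in N→c K, the suffix after K is empty, so FOLLOW(K) ⊇ FOLLOW(N) = {a, c}; in N→K, the suffix after K is empty, so FOLLOW(K) ⊇ FOLLOW(N) = {a, c}. Thus FOLLOW(K) = {a, c}.
FOLLOW(J): in L→J N a, J is followed by N a with FIRST {a, c}; in K→J N N, J is followed by N N with FIRST {ε, a, c}; in K→J N N, the suffix after J is nullable, so FOLLOW(J) ⊇ FOLLOW(K) = {a, c}. Thus FOLLOW(J) = {a, c}.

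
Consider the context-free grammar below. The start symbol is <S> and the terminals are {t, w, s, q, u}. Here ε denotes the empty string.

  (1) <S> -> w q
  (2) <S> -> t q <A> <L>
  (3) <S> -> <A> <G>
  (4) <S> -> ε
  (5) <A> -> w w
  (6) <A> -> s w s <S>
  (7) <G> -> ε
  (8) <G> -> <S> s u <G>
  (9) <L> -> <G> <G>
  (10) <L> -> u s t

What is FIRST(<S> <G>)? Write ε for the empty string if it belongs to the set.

FIRST(<A>) = {s, w}
FIRST(<S>) = {ε, s, t, w}  (via <A> <G>)
FIRST(<G>) = {ε, s, t, w}  (via <S> s u <G>)
FIRST(<L>) = {ε, s, t, u, w}  (via <G> <G>)
FIRST(<S> <G>): take FIRST of each symbol in turn, carrying on past any symbol whose FIRST contains ε; result {ε, s, t, w}.

{ε, s, t, w}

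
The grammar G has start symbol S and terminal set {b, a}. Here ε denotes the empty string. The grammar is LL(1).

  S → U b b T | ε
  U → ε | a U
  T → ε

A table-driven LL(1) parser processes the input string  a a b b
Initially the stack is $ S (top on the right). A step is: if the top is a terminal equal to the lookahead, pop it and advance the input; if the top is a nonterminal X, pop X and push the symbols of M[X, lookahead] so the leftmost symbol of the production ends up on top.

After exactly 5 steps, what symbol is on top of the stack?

U

step 1: stack=$ S  input=a a b b $  — expand S → U b b T
step 2: stack=$ T b b U  input=a a b b $  — expand U → a U
step 3: stack=$ T b b U a  input=a a b b $  — match a
step 4: stack=$ T b b U  input=a b b $  — expand U → a U
step 5: stack=$ T b b U a  input=a b b $  — match a
Stack after step 5: $ T b b U (top = U).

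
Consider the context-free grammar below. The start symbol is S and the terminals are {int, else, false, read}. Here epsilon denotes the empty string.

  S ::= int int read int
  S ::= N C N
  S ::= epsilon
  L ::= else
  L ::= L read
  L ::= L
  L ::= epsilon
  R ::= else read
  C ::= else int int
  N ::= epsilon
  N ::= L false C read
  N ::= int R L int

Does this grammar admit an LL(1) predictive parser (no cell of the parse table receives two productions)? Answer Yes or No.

No

FIRST(S) = {epsilon, else, false, int, read}
FIRST(L) = {epsilon, else, read}
FIRST(R) = {else}
FIRST(C) = {else}
FIRST(N) = {epsilon, else, false, int, read}
FOLLOW(S) = {$}
FOLLOW(L) = {false, int, read}
FOLLOW(R) = {else, int, read}
FOLLOW(C) = {$, else, false, int, read}
FOLLOW(N) = {$, else}
Cell M[L, else] receives both L ::= else and L ::= L read and L ::= L — the grammar is not LL(1).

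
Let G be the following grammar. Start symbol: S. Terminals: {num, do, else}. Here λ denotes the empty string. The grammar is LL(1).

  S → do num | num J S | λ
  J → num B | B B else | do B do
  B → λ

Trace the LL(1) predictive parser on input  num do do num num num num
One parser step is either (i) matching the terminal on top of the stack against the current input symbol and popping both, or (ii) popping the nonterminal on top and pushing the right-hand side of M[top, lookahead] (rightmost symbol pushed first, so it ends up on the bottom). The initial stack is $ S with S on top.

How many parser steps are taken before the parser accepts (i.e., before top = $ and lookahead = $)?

17

      Stack        Input                        Action
   1  $ S          num do do num num num num $  expand S → num J S
   2  $ S J num    num do do num num num num $  match num
   3  $ S J        do do num num num num $      expand J → do B do
   4  $ S do B do  do do num num num num $      match do
   5  $ S do B     do num num num num $         expand B → λ
   6  $ S do       do num num num num $         match do
   7  $ S          num num num num $            expand S → num J S
   8  $ S J num    num num num num $            match num
   9  $ S J        num num num $                expand J → num B
  10  $ S B num    num num num $                match num
  11  $ S B        num num $                    expand B → λ
  12  $ S          num num $                    expand S → num J S
  13  $ S J num    num num $                    match num
  14  $ S J        num $                        expand J → num B
  15  $ S B num    num $                        match num
  16  $ S B        $                            expand B → λ
  17  $ S          $                            expand S → λ
Accept reached after 17 steps.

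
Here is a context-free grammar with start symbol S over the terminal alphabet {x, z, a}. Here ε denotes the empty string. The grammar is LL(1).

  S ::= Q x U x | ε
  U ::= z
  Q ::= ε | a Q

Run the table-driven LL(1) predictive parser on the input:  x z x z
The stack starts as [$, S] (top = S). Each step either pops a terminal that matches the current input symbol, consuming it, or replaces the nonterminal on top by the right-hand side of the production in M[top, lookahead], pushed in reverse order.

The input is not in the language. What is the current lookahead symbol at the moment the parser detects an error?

step 1: stack=$ S  input=x z x z $  — expand S ::= Q x U x
step 2: stack=$ x U x Q  input=x z x z $  — expand Q ::= ε
step 3: stack=$ x U x  input=x z x z $  — match x
step 4: stack=$ x U  input=z x z $  — expand U ::= z
step 5: stack=$ x z  input=z x z $  — match z
step 6: stack=$ x  input=x z $  — match x
step 7: stack=$  input=z $  — error: stack empty but input remains

z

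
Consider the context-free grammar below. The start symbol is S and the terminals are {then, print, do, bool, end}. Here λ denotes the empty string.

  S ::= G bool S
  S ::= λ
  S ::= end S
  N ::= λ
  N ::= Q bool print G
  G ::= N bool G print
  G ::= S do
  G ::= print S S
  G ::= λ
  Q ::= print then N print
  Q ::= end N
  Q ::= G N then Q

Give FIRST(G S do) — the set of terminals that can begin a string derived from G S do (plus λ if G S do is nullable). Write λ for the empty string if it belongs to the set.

{bool, do, end, print, then}

FIRST(S) = {λ, bool, do, end, print, then}  (via G bool S)
FIRST(N) = {λ, bool, do, end, print, then}  (via Q bool print G)
FIRST(G) = {λ, bool, do, end, print, then}  (via N bool G print, S do)
FIRST(Q) = {bool, do, end, print, then}  (via G N then Q)
FIRST(G S do): take FIRST of each symbol in turn, carrying on past any symbol whose FIRST contains λ; result {bool, do, end, print, then}.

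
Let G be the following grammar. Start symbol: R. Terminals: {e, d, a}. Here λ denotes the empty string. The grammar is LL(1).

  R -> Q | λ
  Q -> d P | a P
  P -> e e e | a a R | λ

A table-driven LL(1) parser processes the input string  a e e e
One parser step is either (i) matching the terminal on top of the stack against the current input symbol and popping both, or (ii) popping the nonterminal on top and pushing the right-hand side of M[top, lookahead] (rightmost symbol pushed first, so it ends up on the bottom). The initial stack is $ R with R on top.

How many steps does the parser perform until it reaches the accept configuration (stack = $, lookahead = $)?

7

     Stack    Input      Action
  1  $ R      a e e e $  expand R -> Q
  2  $ Q      a e e e $  expand Q -> a P
  3  $ P a    a e e e $  match a
  4  $ P      e e e $    expand P -> e e e
  5  $ e e e  e e e $    match e
  6  $ e e    e e $      match e
  7  $ e      e $        match e
Accept reached after 7 steps.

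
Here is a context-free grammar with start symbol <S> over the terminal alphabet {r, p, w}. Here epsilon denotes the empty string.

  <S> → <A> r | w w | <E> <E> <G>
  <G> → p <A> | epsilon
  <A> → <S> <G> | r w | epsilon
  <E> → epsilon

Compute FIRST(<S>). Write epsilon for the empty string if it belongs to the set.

{epsilon, p, r, w}

FIRST(<G>): from <G>→p <A> we get {p}; from <G>→epsilon we get {epsilon}. So FIRST(<G>) = {epsilon, p}.
FIRST(<E>): from <E>→epsilon we get {epsilon}. So FIRST(<E>) = {epsilon}.
FIRST(<S>): from <S>→<A> r we get {p, r, w}; from <S>→w w we get {w}; from <S>→<E> <E> <G> we get {epsilon, p}. So FIRST(<S>) = {epsilon, p, r, w}.
FIRST(<A>): from <A>→<S> <G> we get {epsilon, p, r, w}; from <A>→r w we get {r}; from <A>→epsilon we get {epsilon}. So FIRST(<A>) = {epsilon, p, r, w}.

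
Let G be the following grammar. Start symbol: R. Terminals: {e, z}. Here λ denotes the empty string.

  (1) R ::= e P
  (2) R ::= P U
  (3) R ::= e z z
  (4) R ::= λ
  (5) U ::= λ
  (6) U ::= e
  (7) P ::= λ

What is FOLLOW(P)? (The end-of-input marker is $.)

{$, e}

FIRST(U): from U::=λ we get {λ}; from U::=e we get {e}. So FIRST(U) = {λ, e}.
FIRST(P): from P::=λ we get {λ}. So FIRST(P) = {λ}.
FIRST(R): from R::=e P we get {e}; from R::=P U we get {λ, e}; from R::=e z z we get {e}; from R::=λ we get {λ}. So FIRST(R) = {λ, e}.
FOLLOW(R) includes $ since R is the start symbol.
FOLLOW(R): R appears on no right-hand side. Thus FOLLOW(R) = {$}.
FOLLOW(U): in R::=P U, the suffix after U is empty, so FOLLOW(U) ⊇ FOLLOW(R) = {$}. Thus FOLLOW(U) = {$}.
FOLLOW(P): in R::=e P, the suffix after P is empty, so FOLLOW(P) ⊇ FOLLOW(R) = {$}; in R::=P U, P is followed by U with FIRST {λ, e}; in R::=P U, the suffix after P is nullable, so FOLLOW(P) ⊇ FOLLOW(R) = {$}. Thus FOLLOW(P) = {$, e}.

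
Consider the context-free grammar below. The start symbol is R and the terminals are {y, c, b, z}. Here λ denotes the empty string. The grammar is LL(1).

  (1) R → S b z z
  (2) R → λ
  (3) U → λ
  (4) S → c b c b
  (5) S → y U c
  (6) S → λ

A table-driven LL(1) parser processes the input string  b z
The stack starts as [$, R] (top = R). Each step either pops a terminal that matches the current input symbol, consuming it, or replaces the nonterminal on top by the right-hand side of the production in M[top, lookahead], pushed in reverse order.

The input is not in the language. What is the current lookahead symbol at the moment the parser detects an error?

     Stack      Input  Action
  1  $ R        b z $  expand R → S b z z
  2  $ z z b S  b z $  expand S → λ
  3  $ z z b    b z $  match b
  4  $ z z      z $    match z
  5  $ z        $      error: top is terminal z but lookahead is $

$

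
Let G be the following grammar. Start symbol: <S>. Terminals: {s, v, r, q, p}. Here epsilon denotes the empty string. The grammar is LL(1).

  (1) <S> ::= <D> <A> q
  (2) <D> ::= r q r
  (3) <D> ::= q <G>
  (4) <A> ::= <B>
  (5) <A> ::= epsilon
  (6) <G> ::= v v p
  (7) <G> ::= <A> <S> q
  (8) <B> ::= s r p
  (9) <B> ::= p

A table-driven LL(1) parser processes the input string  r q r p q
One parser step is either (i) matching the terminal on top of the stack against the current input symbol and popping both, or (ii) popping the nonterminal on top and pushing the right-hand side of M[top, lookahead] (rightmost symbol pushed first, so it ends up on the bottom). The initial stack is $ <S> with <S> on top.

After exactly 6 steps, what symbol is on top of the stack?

step 1: stack=$ <S>  input=r q r p q $  — expand <S> ::= <D> <A> q
step 2: stack=$ q <A> <D>  input=r q r p q $  — expand <D> ::= r q r
step 3: stack=$ q <A> r q r  input=r q r p q $  — match r
step 4: stack=$ q <A> r q  input=q r p q $  — match q
step 5: stack=$ q <A> r  input=r p q $  — match r
step 6: stack=$ q <A>  input=p q $  — expand <A> ::= <B>
Stack after step 6: $ q <B> (top = <B>).

<B>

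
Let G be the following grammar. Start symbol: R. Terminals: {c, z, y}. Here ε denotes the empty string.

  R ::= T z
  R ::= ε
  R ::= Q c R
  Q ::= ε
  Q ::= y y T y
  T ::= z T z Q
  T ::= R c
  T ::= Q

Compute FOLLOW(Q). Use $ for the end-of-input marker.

{c, y, z}

FIRST(Q) = {ε, y}
FIRST(R) = {ε, c, y, z}  (via T z, Q c R)
FIRST(T) = {ε, c, y, z}  (via R c, Q)
FOLLOW(R) includes $ since R is the start symbol.
FOLLOW(R): in R::=Q c R, the suffix after R is empty (adds nothing new); in T::=R c, R is followed by c with FIRST {c}. Thus FOLLOW(R) = {$, c}.
FOLLOW(T): in R::=T z, T is followed by z with FIRST {z}; in Q::=y y T y, T is followed by y with FIRST {y}; in T::=z T z Q, T is followed by z Q with FIRST {z}. Thus FOLLOW(T) = {y, z}.
FOLLOW(Q): in R::=Q c R, Q is followed by c R with FIRST {c}; in T::=z T z Q, the suffix after Q is empty, so FOLLOW(Q) ⊇ FOLLOW(T) = {y, z}; in T::=Q, the suffix after Q is empty, so FOLLOW(Q) ⊇ FOLLOW(T) = {y, z}. Thus FOLLOW(Q) = {c, y, z}.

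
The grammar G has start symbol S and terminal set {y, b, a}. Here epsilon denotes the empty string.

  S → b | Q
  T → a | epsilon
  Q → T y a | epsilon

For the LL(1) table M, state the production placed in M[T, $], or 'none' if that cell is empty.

FIRST(T) = {epsilon, a}
FIRST(Q) = {epsilon, a, y}  (via T y a)
FIRST(S) = {epsilon, a, b, y}  (via Q)
FOLLOW(S) includes $ since S is the start symbol.
FOLLOW(T): in Q→T y a, T is followed by y a with FIRST {y}. Thus FOLLOW(T) = {y}.
For T → a: FIRST(a) = {a}, so it goes in M[T, t] for t ∈ {a}.
For T → epsilon: FIRST(epsilon) = {epsilon}, so it goes in M[T, t] for t ∈ {}; since epsilon ∈ FIRST, also for every t ∈ FOLLOW(T) = {y}.
None of these place a production in M[T, $].

none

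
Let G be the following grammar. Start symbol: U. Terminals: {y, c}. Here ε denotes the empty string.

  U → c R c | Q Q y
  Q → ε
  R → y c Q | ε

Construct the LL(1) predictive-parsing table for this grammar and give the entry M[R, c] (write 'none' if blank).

FIRST(Q): from Q→ε we get {ε}. So FIRST(Q) = {ε}.
FIRST(R): from R→y c Q we get {y}; from R→ε we get {ε}. So FIRST(R) = {ε, y}.
FIRST(U): from U→c R c we get {c}; from U→Q Q y we get {y}. So FIRST(U) = {c, y}.
FOLLOW(U) includes $ since U is the start symbol.
FOLLOW(R): in U→c R c, R is followed by c with FIRST {c}. Thus FOLLOW(R) = {c}.
For R → y c Q: FIRST(y c Q) = {y}, so it goes in M[R, t] for t ∈ {y}.
For R → ε: FIRST(ε) = {ε}, so it goes in M[R, t] for t ∈ {}; since ε ∈ FIRST, also for every t ∈ FOLLOW(R) = {c}.

R → ε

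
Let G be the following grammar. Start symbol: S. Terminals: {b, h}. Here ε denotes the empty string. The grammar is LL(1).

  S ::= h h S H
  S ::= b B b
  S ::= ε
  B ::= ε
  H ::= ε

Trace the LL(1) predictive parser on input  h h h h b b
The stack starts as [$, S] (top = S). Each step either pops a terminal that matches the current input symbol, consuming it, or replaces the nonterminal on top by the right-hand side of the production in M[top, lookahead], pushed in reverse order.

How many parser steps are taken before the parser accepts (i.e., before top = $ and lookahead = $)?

12

      Stack        Input          Action
   1  $ S          h h h h b b $  expand S ::= h h S H
   2  $ H S h h    h h h h b b $  match h
   3  $ H S h      h h h b b $    match h
   4  $ H S        h h b b $      expand S ::= h h S H
   5  $ H H S h h  h h b b $      match h
   6  $ H H S h    h b b $        match h
   7  $ H H S      b b $          expand S ::= b B b
   8  $ H H b B b  b b $          match b
   9  $ H H b B    b $            expand B ::= ε
  10  $ H H b      b $            match b
  11  $ H H        $              expand H ::= ε
  12  $ H          $              expand H ::= ε
Accept reached after 12 steps.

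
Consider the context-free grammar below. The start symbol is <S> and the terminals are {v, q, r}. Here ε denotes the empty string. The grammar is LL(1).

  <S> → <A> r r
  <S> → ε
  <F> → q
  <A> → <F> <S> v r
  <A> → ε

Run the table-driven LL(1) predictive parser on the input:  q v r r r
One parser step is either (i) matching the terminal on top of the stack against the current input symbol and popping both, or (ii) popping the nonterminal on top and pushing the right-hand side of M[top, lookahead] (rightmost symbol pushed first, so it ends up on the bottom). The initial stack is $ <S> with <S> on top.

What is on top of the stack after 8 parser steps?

r

     Stack              Input        Action
  1  $ <S>              q v r r r $  expand <S> → <A> r r
  2  $ r r <A>          q v r r r $  expand <A> → <F> <S> v r
  3  $ r r r v <S> <F>  q v r r r $  expand <F> → q
  4  $ r r r v <S> q    q v r r r $  match q
  5  $ r r r v <S>      v r r r $    expand <S> → ε
  6  $ r r r v          v r r r $    match v
  7  $ r r r            r r r $      match r
  8  $ r r              r r $        match r
Stack after step 8: $ r (top = r).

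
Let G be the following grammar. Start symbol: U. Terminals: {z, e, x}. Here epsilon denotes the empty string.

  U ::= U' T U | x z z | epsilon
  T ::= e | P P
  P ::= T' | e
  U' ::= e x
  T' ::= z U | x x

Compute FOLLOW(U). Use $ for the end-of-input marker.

{$, e, x, z}

FIRST(U') = {e}
FIRST(T') = {x, z}
FIRST(U) = {epsilon, e, x}  (via U' T U)
FIRST(P) = {e, x, z}  (via T')
FIRST(T) = {e, x, z}  (via P P)
FOLLOW(U) includes $ since U is the start symbol.
FOLLOW(U'): in U::=U' T U, U' is followed by T U with FIRST {e, x, z}. Thus FOLLOW(U') = {e, x, z}.
FOLLOW(U): in U::=U' T U, the suffix after U is empty (adds nothing new); in T'::=z U, the suffix after U is empty, so FOLLOW(U) ⊇ FOLLOW(T') = {$, e, x, z}. Thus FOLLOW(U) = {$, e, x, z}.
FOLLOW(T): in U::=U' T U, T is followed by U with FIRST {epsilon, e, x}; in U::=U' T U, the suffix after T is nullable, so FOLLOW(T) ⊇ FOLLOW(U) = {$, e, x, z}. Thus FOLLOW(T) = {$, e, x, z}.
FOLLOW(P): in T::=P P (occurrence 1), P is followed by P with FIRST {e, x, z}; in T::=P P (occurrence 2), the suffix after P is empty, so FOLLOW(P) ⊇ FOLLOW(T) = {$, e, x, z}. Thus FOLLOW(P) = {$, e, x, z}.
FOLLOW(T'): in P::=T', the suffix after T' is empty, so FOLLOW(T') ⊇ FOLLOW(P) = {$, e, x, z}. Thus FOLLOW(T') = {$, e, x, z}.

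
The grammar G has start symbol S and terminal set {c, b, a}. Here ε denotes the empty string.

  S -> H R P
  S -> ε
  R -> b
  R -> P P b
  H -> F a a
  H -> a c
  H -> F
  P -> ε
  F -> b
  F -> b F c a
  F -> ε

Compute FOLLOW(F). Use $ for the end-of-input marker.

{a, b, c}

FIRST(P): from P->ε we get {ε}. So FIRST(P) = {ε}.
FIRST(F): from F->b we get {b}; from F->b F c a we get {b}; from F->ε we get {ε}. So FIRST(F) = {ε, b}.
FIRST(R): from R->b we get {b}; from R->P P b we get {b}. So FIRST(R) = {b}.
FIRST(H): from H->F a a we get {a, b}; from H->a c we get {a}; from H->F we get {ε, b}. So FIRST(H) = {ε, a, b}.
FIRST(S): from S->H R P we get {a, b}; from S->ε we get {ε}. So FIRST(S) = {ε, a, b}.
FOLLOW(S) includes $ since S is the start symbol.
FOLLOW(S): S appears on no right-hand side. Thus FOLLOW(S) = {$}.
FOLLOW(R): in S->H R P, R is followed by P with FIRST {ε}; in S->H R P, the suffix after R is nullable, so FOLLOW(R) ⊇ FOLLOW(S) = {$}. Thus FOLLOW(R) = {$}.
FOLLOW(H): in S->H R P, H is followed by R P with FIRST {b}. Thus FOLLOW(H) = {b}.
FOLLOW(P): in S->H R P, the suffix after P is empty, so FOLLOW(P) ⊇ FOLLOW(S) = {$}; in R->P P b (occurrence 1), P is followed by P b with FIRST {b}; in R->P P b (occurrence 2), P is followed by b with FIRST {b}. Thus FOLLOW(P) = {$, b}.
FOLLOW(F): in H->F a a, F is followed by a a with FIRST {a}; in H->F, the suffix after F is empty, so FOLLOW(F) ⊇ FOLLOW(H) = {b}; in F->b F c a, F is followed by c a with FIRST {c}. Thus FOLLOW(F) = {a, b, c}.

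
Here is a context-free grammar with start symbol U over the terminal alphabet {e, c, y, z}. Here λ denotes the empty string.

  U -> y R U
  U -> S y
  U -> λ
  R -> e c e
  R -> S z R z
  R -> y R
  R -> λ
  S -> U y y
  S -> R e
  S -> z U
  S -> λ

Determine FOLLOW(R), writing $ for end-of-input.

FIRST(U): from U->y R U we get {y}; from U->S y we get {e, y, z}; from U->λ we get {λ}. So FIRST(U) = {λ, e, y, z}.
FIRST(R): from R->e c e we get {e}; from R->S z R z we get {e, y, z}; from R->y R we get {y}; from R->λ we get {λ}. So FIRST(R) = {λ, e, y, z}.
FIRST(S): from S->U y y we get {e, y, z}; from S->R e we get {e, y, z}; from S->z U we get {z}; from S->λ we get {λ}. So FIRST(S) = {λ, e, y, z}.
FOLLOW(U) includes $ since U is the start symbol.
FOLLOW(S): in U->S y, S is followed by y with FIRST {y}; in R->S z R z, S is followed by z R z with FIRST {z}. Thus FOLLOW(S) = {y, z}.
FOLLOW(U): in U->y R U, the suffix after U is empty (adds nothing new); in S->U y y, U is followed by y y with FIRST {y}; in S->z U, the suffix after U is empty, so FOLLOW(U) ⊇ FOLLOW(S) = {y, z}. Thus FOLLOW(U) = {$, y, z}.
FOLLOW(R): in U->y R U, R is followed by U with FIRST {λ, e, y, z}; in U->y R U, the suffix after R is nullable, so FOLLOW(R) ⊇ FOLLOW(U) = {$, y, z}; in R->S z R z, R is followed by z with FIRST {z}; in R->y R, the suffix after R is empty (adds nothing new); in S->R e, R is followed by e with FIRST {e}. Thus FOLLOW(R) = {$, e, y, z}.

{$, e, y, z}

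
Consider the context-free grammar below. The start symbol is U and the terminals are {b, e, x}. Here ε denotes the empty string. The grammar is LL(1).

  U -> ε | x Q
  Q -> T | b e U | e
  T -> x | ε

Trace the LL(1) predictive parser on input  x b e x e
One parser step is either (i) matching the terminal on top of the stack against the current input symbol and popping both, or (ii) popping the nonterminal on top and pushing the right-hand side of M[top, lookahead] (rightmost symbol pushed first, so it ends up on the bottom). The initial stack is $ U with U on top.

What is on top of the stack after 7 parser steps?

step 1: stack=$ U  input=x b e x e $  — expand U -> x Q
step 2: stack=$ Q x  input=x b e x e $  — match x
step 3: stack=$ Q  input=b e x e $  — expand Q -> b e U
step 4: stack=$ U e b  input=b e x e $  — match b
step 5: stack=$ U e  input=e x e $  — match e
step 6: stack=$ U  input=x e $  — expand U -> x Q
step 7: stack=$ Q x  input=x e $  — match x
Stack after step 7: $ Q (top = Q).

Q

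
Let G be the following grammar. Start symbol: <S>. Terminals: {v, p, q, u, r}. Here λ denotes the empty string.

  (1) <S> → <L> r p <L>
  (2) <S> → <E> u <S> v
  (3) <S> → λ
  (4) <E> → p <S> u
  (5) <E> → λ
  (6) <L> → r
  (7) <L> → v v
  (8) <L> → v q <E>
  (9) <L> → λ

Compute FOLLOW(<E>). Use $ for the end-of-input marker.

FIRST(<E>) = {λ, p}
FIRST(<L>) = {λ, r, v}
FIRST(<S>) = {λ, p, r, u, v}  (via <L> r p <L>, <E> u <S> v)
FOLLOW(<S>) includes $ since <S> is the start symbol.
FOLLOW(<S>): in <S>→<E> u <S> v, <S> is followed by v with FIRST {v}; in <E>→p <S> u, <S> is followed by u with FIRST {u}. Thus FOLLOW(<S>) = {$, u, v}.
FOLLOW(<L>): in <S>→<L> r p <L> (occurrence 1), <L> is followed by r p <L> with FIRST {r}; in <S>→<L> r p <L> (occurrence 2), the suffix after <L> is empty, so FOLLOW(<L>) ⊇ FOLLOW(<S>) = {$, u, v}. Thus FOLLOW(<L>) = {$, r, u, v}.
FOLLOW(<E>): in <S>→<E> u <S> v, <E> is followed by u <S> v with FIRST {u}; in <L>→v q <E>, the suffix after <E> is empty, so FOLLOW(<E>) ⊇ FOLLOW(<L>) = {$, r, u, v}. Thus FOLLOW(<E>) = {$, r, u, v}.

{$, r, u, v}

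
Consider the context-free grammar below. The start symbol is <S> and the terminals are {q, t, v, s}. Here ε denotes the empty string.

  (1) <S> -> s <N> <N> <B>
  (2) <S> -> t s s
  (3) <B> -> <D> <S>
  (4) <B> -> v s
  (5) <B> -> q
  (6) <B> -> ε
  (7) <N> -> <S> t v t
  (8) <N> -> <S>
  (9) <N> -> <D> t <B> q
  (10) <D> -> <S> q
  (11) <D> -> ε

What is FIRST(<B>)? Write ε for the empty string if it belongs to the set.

{ε, q, s, t, v}

FIRST(<S>): from <S>->s <N> <N> <B> we get {s}; from <S>->t s s we get {t}. So FIRST(<S>) = {s, t}.
FIRST(<D>): from <D>-><S> q we get {s, t}; from <D>->ε we get {ε}. So FIRST(<D>) = {ε, s, t}.
FIRST(<B>): from <B>-><D> <S> we get {s, t}; from <B>->v s we get {v}; from <B>->q we get {q}; from <B>->ε we get {ε}. So FIRST(<B>) = {ε, q, s, t, v}.
FIRST(<N>): from <N>-><S> t v t we get {s, t}; from <N>-><S> we get {s, t}; from <N>-><D> t <B> q we get {s, t}. So FIRST(<N>) = {s, t}.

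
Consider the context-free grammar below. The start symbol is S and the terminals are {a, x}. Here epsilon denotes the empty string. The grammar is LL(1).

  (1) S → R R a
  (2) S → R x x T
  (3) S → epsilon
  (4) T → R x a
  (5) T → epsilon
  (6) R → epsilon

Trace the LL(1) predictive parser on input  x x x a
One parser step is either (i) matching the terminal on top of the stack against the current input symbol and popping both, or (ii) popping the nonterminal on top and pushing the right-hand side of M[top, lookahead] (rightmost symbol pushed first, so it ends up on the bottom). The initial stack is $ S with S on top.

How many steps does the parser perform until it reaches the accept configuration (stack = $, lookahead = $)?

step 1: stack=$ S  input=x x x a $  — expand S → R x x T
step 2: stack=$ T x x R  input=x x x a $  — expand R → epsilon
step 3: stack=$ T x x  input=x x x a $  — match x
step 4: stack=$ T x  input=x x a $  — match x
step 5: stack=$ T  input=x a $  — expand T → R x a
step 6: stack=$ a x R  input=x a $  — expand R → epsilon
step 7: stack=$ a x  input=x a $  — match x
step 8: stack=$ a  input=a $  — match a
Accept reached after 8 steps.

8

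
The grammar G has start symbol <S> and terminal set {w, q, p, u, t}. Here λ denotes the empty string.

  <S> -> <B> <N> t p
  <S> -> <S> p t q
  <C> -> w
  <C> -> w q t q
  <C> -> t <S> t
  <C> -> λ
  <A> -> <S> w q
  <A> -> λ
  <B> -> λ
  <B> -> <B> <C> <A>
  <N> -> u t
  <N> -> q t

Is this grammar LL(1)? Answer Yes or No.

No

FIRST(<S>) = {q, t, u, w}
FIRST(<C>) = {λ, t, w}
FIRST(<A>) = {λ, q, t, u, w}
FIRST(<B>) = {λ, q, t, u, w}
FIRST(<N>) = {q, u}
FOLLOW(<S>) = {$, p, t, w}
FOLLOW(<C>) = {q, t, u, w}
FOLLOW(<A>) = {q, t, u, w}
FOLLOW(<B>) = {q, t, u, w}
FOLLOW(<N>) = {t}
Cell M[<A>, q] receives both <A> -> <S> w q and <A> -> λ — the grammar is not LL(1).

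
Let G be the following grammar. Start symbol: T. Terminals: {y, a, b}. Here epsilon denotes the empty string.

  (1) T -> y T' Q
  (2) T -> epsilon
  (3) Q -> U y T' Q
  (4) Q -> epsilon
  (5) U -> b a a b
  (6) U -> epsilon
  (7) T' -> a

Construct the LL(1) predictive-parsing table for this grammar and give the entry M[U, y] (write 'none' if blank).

U -> epsilon

FIRST(T) = {epsilon, y}
FIRST(U) = {epsilon, b}
FIRST(T') = {a}
FIRST(Q) = {epsilon, b, y}  (via U y T' Q)
FOLLOW(T) includes $ since T is the start symbol.
FOLLOW(U): in Q->U y T' Q, U is followed by y T' Q with FIRST {y}. Thus FOLLOW(U) = {y}.
For U -> b a a b: FIRST(b a a b) = {b}, so it goes in M[U, t] for t ∈ {b}.
For U -> epsilon: FIRST(epsilon) = {epsilon}, so it goes in M[U, t] for t ∈ {}; since epsilon ∈ FIRST, also for every t ∈ FOLLOW(U) = {y}.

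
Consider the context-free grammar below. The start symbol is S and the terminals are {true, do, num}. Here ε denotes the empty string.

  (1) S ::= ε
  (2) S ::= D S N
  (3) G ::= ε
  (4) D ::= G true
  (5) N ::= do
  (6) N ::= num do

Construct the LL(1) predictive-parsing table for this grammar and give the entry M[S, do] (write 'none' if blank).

FIRST(G) = {ε}
FIRST(N) = {do, num}
FIRST(D) = {true}  (via G true)
FIRST(S) = {ε, true}  (via D S N)
FOLLOW(S) includes $ since S is the start symbol.
FOLLOW(S): in S::=D S N, S is followed by N with FIRST {do, num}. Thus FOLLOW(S) = {$, do, num}.
For S ::= ε: FIRST(ε) = {ε}, so it goes in M[S, t] for t ∈ {}; since ε ∈ FIRST, also for every t ∈ FOLLOW(S) = {$, do, num}.
For S ::= D S N: FIRST(D S N) = {true}, so it goes in M[S, t] for t ∈ {true}.

S ::= ε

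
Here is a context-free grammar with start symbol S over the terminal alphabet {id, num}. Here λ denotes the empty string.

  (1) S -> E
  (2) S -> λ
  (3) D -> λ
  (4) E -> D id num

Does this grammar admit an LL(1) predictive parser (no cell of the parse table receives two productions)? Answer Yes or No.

FIRST(S) = {λ, id}
FIRST(D) = {λ}
FIRST(E) = {id}
FOLLOW(S) = {$}
FOLLOW(D) = {id}
FOLLOW(E) = {$}
Each cell of M receives at most one production.

Yes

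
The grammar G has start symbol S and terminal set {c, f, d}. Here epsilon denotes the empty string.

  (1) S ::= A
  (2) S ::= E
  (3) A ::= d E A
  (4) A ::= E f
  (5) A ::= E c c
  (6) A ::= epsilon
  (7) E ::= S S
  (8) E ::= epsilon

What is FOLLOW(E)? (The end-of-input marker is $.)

FIRST(S): from S::=A we get {epsilon, c, d, f}; from S::=E we get {epsilon, c, d, f}. So FIRST(S) = {epsilon, c, d, f}.
FIRST(E): from E::=S S we get {epsilon, c, d, f}; from E::=epsilon we get {epsilon}. So FIRST(E) = {epsilon, c, d, f}.
FIRST(A): from A::=d E A we get {d}; from A::=E f we get {c, d, f}; from A::=E c c we get {c, d, f}; from A::=epsilon we get {epsilon}. So FIRST(A) = {epsilon, c, d, f}.
FOLLOW(S) includes $ since S is the start symbol.
FOLLOW(S): in E::=S S (occurrence 1), S is followed by S with FIRST {epsilon, c, d, f}; in E::=S S (occurrence 1), the suffix after S is nullable, so FOLLOW(S) ⊇ FOLLOW(E) = {$, c, d, f}; in E::=S S (occurrence 2), the suffix after S is empty, so FOLLOW(S) ⊇ FOLLOW(E) = {$, c, d, f}. Thus FOLLOW(S) = {$, c, d, f}.
FOLLOW(A): in S::=A, the suffix after A is empty, so FOLLOW(A) ⊇ FOLLOW(S) = {$, c, d, f}; in A::=d E A, the suffix after A is empty (adds nothing new). Thus FOLLOW(A) = {$, c, d, f}.
FOLLOW(E): in S::=E, the suffix after E is empty, so FOLLOW(E) ⊇ FOLLOW(S) = {$, c, d, f}; in A::=d E A, E is followed by A with FIRST {epsilon, c, d, f}; in A::=d E A, the suffix after E is nullable, so FOLLOW(E) ⊇ FOLLOW(A) = {$, c, d, f}; in A::=E f, E is followed by f with FIRST {f}; in A::=E c c, E is followed by c c with FIRST {c}. Thus FOLLOW(E) = {$, c, d, f}.

{$, c, d, f}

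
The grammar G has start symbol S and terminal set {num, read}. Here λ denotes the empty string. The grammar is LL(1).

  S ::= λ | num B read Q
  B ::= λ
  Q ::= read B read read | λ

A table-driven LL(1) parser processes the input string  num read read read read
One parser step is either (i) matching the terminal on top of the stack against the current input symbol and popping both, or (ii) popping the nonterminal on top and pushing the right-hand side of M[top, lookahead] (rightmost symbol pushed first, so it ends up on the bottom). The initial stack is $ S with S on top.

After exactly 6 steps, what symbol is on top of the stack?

step 1: stack=$ S  input=num read read read read $  — expand S ::= num B read Q
step 2: stack=$ Q read B num  input=num read read read read $  — match num
step 3: stack=$ Q read B  input=read read read read $  — expand B ::= λ
step 4: stack=$ Q read  input=read read read read $  — match read
step 5: stack=$ Q  input=read read read $  — expand Q ::= read B read read
step 6: stack=$ read read B read  input=read read read $  — match read
Stack after step 6: $ read read B (top = B).

B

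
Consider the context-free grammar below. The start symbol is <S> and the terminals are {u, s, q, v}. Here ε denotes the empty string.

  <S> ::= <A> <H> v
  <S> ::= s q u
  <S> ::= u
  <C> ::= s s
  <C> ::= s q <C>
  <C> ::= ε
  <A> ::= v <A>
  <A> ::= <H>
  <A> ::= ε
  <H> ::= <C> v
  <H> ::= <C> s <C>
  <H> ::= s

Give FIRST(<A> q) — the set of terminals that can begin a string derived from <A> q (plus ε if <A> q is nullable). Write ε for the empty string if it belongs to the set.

FIRST(<C>): from <C>::=s s we get {s}; from <C>::=s q <C> we get {s}; from <C>::=ε we get {ε}. So FIRST(<C>) = {ε, s}.
FIRST(<H>): from <H>::=<C> v we get {s, v}; from <H>::=<C> s <C> we get {s}; from <H>::=s we get {s}. So FIRST(<H>) = {s, v}.
FIRST(<A>): from <A>::=v <A> we get {v}; from <A>::=<H> we get {s, v}; from <A>::=ε we get {ε}. So FIRST(<A>) = {ε, s, v}.
FIRST(<S>): from <S>::=<A> <H> v we get {s, v}; from <S>::=s q u we get {s}; from <S>::=u we get {u}. So FIRST(<S>) = {s, u, v}.
FIRST(<A> q): take FIRST of each symbol in turn, carrying on past any symbol whose FIRST contains ε; result {q, s, v}.

{q, s, v}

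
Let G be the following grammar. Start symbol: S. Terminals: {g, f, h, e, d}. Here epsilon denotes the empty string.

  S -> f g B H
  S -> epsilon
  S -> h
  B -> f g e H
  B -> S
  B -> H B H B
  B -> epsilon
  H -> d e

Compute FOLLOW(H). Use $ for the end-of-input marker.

{$, d, f, h}

FIRST(S) = {epsilon, f, h}
FIRST(H) = {d}
FIRST(B) = {epsilon, d, f, h}  (via S, H B H B)
FOLLOW(S) includes $ since S is the start symbol.
FOLLOW(B): in S->f g B H, B is followed by H with FIRST {d}; in B->H B H B (occurrence 1), B is followed by H B with FIRST {d}; in B->H B H B (occurrence 2), the suffix after B is empty (adds nothing new). Thus FOLLOW(B) = {d}.
FOLLOW(S): in B->S, the suffix after S is empty, so FOLLOW(S) ⊇ FOLLOW(B) = {d}. Thus FOLLOW(S) = {$, d}.
FOLLOW(H): in S->f g B H, the suffix after H is empty, so FOLLOW(H) ⊇ FOLLOW(S) = {$, d}; in B->f g e H, the suffix after H is empty, so FOLLOW(H) ⊇ FOLLOW(B) = {d}; in B->H B H B (occurrence 1), H is followed by B H B with FIRST {d, f, h}; in B->H B H B (occurrence 2), H is followed by B with FIRST {epsilon, d, f, h}; in B->H B H B (occurrence 2), the suffix after H is nullable, so FOLLOW(H) ⊇ FOLLOW(B) = {d}. Thus FOLLOW(H) = {$, d, f, h}.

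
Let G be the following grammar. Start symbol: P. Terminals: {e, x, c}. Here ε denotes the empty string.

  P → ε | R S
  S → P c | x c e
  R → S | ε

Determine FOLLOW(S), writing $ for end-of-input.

FIRST(P): from P→ε we get {ε}; from P→R S we get {c, x}. So FIRST(P) = {ε, c, x}.
FIRST(S): from S→P c we get {c, x}; from S→x c e we get {x}. So FIRST(S) = {c, x}.
FIRST(R): from R→S we get {c, x}; from R→ε we get {ε}. So FIRST(R) = {ε, c, x}.
FOLLOW(P) includes $ since P is the start symbol.
FOLLOW(P): in S→P c, P is followed by c with FIRST {c}. Thus FOLLOW(P) = {$, c}.
FOLLOW(R): in P→R S, R is followed by S with FIRST {c, x}. Thus FOLLOW(R) = {c, x}.
FOLLOW(S): in P→R S, the suffix after S is empty, so FOLLOW(S) ⊇ FOLLOW(P) = {$, c}; in R→S, the suffix after S is empty, so FOLLOW(S) ⊇ FOLLOW(R) = {c, x}. Thus FOLLOW(S) = {$, c, x}.

{$, c, x}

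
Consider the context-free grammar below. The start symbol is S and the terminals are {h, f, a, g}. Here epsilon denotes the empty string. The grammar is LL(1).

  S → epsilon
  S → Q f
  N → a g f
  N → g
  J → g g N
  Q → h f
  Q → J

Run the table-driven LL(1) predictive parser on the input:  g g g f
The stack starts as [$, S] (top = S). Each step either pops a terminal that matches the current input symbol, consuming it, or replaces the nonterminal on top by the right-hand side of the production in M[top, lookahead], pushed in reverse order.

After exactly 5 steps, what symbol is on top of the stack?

     Stack      Input      Action
  1  $ S        g g g f $  expand S → Q f
  2  $ f Q      g g g f $  expand Q → J
  3  $ f J      g g g f $  expand J → g g N
  4  $ f N g g  g g g f $  match g
  5  $ f N g    g g f $    match g
Stack after step 5: $ f N (top = N).

N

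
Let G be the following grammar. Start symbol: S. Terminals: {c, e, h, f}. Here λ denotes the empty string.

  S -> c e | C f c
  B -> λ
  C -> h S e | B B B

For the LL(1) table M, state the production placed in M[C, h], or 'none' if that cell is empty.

C -> h S e

FIRST(B) = {λ}
FIRST(C) = {λ, h}  (via B B B)
FIRST(S) = {c, f, h}  (via C f c)
FOLLOW(S) includes $ since S is the start symbol.
FOLLOW(C): in S->C f c, C is followed by f c with FIRST {f}. Thus FOLLOW(C) = {f}.
For C -> h S e: FIRST(h S e) = {h}, so it goes in M[C, t] for t ∈ {h}.
For C -> B B B: FIRST(B B B) = {λ}, so it goes in M[C, t] for t ∈ {}; since λ ∈ FIRST, also for every t ∈ FOLLOW(C) = {f}.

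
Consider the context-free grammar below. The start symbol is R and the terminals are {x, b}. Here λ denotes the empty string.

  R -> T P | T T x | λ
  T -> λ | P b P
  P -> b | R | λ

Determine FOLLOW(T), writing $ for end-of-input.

{$, b, x}

FIRST(R) = {λ, b, x}  (via T P, T T x)
FIRST(P) = {λ, b, x}  (via R)
FIRST(T) = {λ, b, x}  (via P b P)
FOLLOW(R) includes $ since R is the start symbol.
FOLLOW(R): in P->R, the suffix after R is empty, so FOLLOW(R) ⊇ FOLLOW(P) = {$, b, x}. Thus FOLLOW(R) = {$, b, x}.
FOLLOW(T): in R->T P, T is followed by P with FIRST {λ, b, x}; in R->T P, the suffix after T is nullable, so FOLLOW(T) ⊇ FOLLOW(R) = {$, b, x}; in R->T T x (occurrence 1), T is followed by T x with FIRST {b, x}; in R->T T x (occurrence 2), T is followed by x with FIRST {x}. Thus FOLLOW(T) = {$, b, x}.
FOLLOW(P): in R->T P, the suffix after P is empty, so FOLLOW(P) ⊇ FOLLOW(R) = {$, b, x}; in T->P b P (occurrence 1), P is followed by b P with FIRST {b}; in T->P b P (occurrence 2), the suffix after P is empty, so FOLLOW(P) ⊇ FOLLOW(T) = {$, b, x}. Thus FOLLOW(P) = {$, b, x}.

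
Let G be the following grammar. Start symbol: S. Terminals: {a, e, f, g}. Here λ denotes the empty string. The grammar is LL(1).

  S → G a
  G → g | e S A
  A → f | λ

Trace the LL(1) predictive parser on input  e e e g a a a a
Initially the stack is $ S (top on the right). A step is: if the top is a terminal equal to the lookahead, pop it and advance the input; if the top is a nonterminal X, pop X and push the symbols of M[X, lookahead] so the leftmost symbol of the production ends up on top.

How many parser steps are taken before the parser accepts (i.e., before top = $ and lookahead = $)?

19

step 1: stack=$ S  input=e e e g a a a a $  — expand S → G a
step 2: stack=$ a G  input=e e e g a a a a $  — expand G → e S A
step 3: stack=$ a A S e  input=e e e g a a a a $  — match e
step 4: stack=$ a A S  input=e e g a a a a $  — expand S → G a
step 5: stack=$ a A a G  input=e e g a a a a $  — expand G → e S A
step 6: stack=$ a A a A S e  input=e e g a a a a $  — match e
step 7: stack=$ a A a A S  input=e g a a a a $  — expand S → G a
step 8: stack=$ a A a A a G  input=e g a a a a $  — expand G → e S A
step 9: stack=$ a A a A a A S e  input=e g a a a a $  — match e
step 10: stack=$ a A a A a A S  input=g a a a a $  — expand S → G a
step 11: stack=$ a A a A a A a G  input=g a a a a $  — expand G → g
step 12: stack=$ a A a A a A a g  input=g a a a a $  — match g
step 13: stack=$ a A a A a A a  input=a a a a $  — match a
step 14: stack=$ a A a A a A  input=a a a $  — expand A → λ
step 15: stack=$ a A a A a  input=a a a $  — match a
step 16: stack=$ a A a A  input=a a $  — expand A → λ
step 17: stack=$ a A a  input=a a $  — match a
step 18: stack=$ a A  input=a $  — expand A → λ
step 19: stack=$ a  input=a $  — match a
Accept reached after 19 steps.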